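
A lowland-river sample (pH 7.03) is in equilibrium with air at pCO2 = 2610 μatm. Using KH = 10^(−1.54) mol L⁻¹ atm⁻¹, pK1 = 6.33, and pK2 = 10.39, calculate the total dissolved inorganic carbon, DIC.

[CO2*] = KH · pCO2 = 10^(−1.54) × 2610×10^-6 = 7.527×10^-5 mol/L
α₀ = 1/(1 + K1/[H⁺] + K1K2/[H⁺]²) = 1/(1 + 10^+0.70 + 10^-2.66) = 0.1663
DIC = [CO2*]/α₀ = 7.527×10^-5 / 0.1663 = 0.453 mmol/L

DIC = 0.453 mmol/L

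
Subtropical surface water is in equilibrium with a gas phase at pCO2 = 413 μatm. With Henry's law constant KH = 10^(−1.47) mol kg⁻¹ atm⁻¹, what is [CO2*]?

KH = 10^(−1.47) = 3.388×10^-2 mol kg⁻¹ atm⁻¹
[CO2*] = KH · pCO2 = 3.388×10^-2 × 413×10^-6 atm = 1.40×10^-5 mol/kg

[CO2*] = 14.0 μmol/kg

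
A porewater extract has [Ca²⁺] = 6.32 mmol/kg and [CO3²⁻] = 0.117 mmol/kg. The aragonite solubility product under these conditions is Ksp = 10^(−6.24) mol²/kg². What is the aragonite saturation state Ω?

Ksp = 10^(−6.24) = 5.754×10^-7
Ω = [Ca²⁺][CO3²⁻]/Ksp = (6.32×10^-3)(0.117×10^-3) / 5.754×10^-7 = 1.28

Ω = 1.28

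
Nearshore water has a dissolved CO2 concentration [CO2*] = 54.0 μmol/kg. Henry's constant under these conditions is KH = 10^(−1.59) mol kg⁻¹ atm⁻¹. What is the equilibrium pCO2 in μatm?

pCO2 = 2100 μatm

KH = 10^(−1.59) = 2.570×10^-2 mol kg⁻¹ atm⁻¹
pCO2 = [CO2*]/KH = 54.0×10^-6 / 2.570×10^-2 = 2.10×10^-3 atm = 2100 μatm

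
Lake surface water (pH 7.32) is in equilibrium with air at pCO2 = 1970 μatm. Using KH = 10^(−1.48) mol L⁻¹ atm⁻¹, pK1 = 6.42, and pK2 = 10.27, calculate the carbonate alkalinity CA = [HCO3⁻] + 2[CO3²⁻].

[CO2*] = KH · pCO2 = 10^(−1.48) × 1970×10^-6 = 6.523×10^-5 mol/L
α₀ = 1/(1 + K1/[H⁺] + K1K2/[H⁺]²) = 1/(1 + 10^+0.90 + 10^-2.05) = 0.1117
DIC = [CO2*]/α₀ = 6.523×10^-5 / 0.1117 = 0.5840 mmol/L
CA = (α₁ + 2α₂)·DIC = (0.8873 + 2×0.0009956) × 0.5840 = 0.519 mmol/L

CA = 0.519 mmol/L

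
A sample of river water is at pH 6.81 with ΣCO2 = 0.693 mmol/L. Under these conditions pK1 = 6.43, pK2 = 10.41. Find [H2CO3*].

[CO2*] = 0.204 mmol/L

α₀ = 1 / (1 + K1/[H⁺] + K1K2/[H⁺]²) = 1 / (1 + 10^+0.38 + 10^-3.22)
   = 1 / (1 + 2.3988 + 0.00060256) = 1/3.3994 = 0.2942
[CO2*] = α₀ × DIC = 0.2942 × 0.693 = 0.204 mmol/L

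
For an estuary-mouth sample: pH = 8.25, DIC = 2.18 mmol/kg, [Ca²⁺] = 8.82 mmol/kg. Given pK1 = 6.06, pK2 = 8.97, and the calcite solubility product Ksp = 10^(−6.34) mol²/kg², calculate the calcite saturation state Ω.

Ω = 6.70

α₂ = 1 / (1 + [H⁺]/K2 + [H⁺]²/(K1K2)) = 1 / (1 + 10^+0.72 + 10^-1.47)
   = 1 / (1 + 5.2481 + 0.033884) = 1/6.2820 = 0.1592
[CO3²⁻] = α₂ × DIC = 0.1592 × 2.18 = 0.3470 mmol/kg
Ksp = 10^(−6.34) = 4.571×10^-7
Ω = [Ca²⁺][CO3²⁻]/Ksp = (8.82×10^-3)(3.470×10^-4) / 4.571×10^-7 = 6.70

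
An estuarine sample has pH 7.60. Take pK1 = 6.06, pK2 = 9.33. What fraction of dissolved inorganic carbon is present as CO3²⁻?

α₂ = 1 / (1 + [H⁺]/K2 + [H⁺]²/(K1K2)) = 1 / (1 + 10^+1.73 + 10^+0.19)
   = 1 / (1 + 53.703 + 1.5488) = 1/56.252 = 0.01778

α₂ = 0.0178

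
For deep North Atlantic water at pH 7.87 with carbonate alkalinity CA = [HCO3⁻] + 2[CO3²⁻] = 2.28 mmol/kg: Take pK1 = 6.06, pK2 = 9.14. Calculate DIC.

CA = [HCO3⁻] + 2[CO3²⁻] = (α₁ + 2α₂)·DIC
At pH 7.87: [H⁺]/K1 = 10^-1.81 = 0.015488, K2/[H⁺] = 10^-1.27 = 0.053703
α₁ = 1/(1 + 0.015488 + 0.053703) = 1/1.0692 = 0.9353; α₂ = α₁·K2/[H⁺] = 0.05023
α₁ + 2α₂ = 1.0357
DIC = CA / (α₁ + 2α₂) = 2.28 / 1.0357 = 2.20 mmol/kg

DIC = 2.20 mmol/kg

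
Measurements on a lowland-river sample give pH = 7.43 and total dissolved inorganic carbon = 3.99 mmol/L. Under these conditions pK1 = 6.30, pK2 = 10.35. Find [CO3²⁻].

α₂ = 1 / (1 + [H⁺]/K2 + [H⁺]²/(K1K2)) = 1 / (1 + 10^+2.92 + 10^+1.79)
   = 1 / (1 + 831.76 + 61.660) = 1/894.42 = 0.001118
[CO3²⁻] = α₂ × DIC = 0.001118 × 3.99 = 0.00446 mmol/L = 4.46 μmol/L

[CO3²⁻] = 4.46 μmol/L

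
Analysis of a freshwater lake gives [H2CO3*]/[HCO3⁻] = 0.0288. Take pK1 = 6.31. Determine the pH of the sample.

pH = 7.85

From K1 = [H⁺][HCO3⁻]/[H2CO3*]:  pH = pK1 − log₁₀([H2CO3*]/[HCO3⁻])
log₁₀(0.0288) = -1.541
pH = 6.31 − (-1.541) = 7.85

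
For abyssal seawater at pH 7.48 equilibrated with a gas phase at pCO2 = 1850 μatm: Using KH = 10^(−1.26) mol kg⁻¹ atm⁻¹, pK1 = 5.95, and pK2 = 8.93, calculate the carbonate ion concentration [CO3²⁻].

[CO3²⁻] = 0.122 mmol/kg

[CO2*] = KH · pCO2 = 10^(−1.26) × 1850×10^-6 = 1.017×10^-4 mol/kg
α₀ = 1/(1 + K1/[H⁺] + K1K2/[H⁺]²) = 1/(1 + 10^+1.53 + 10^+0.08) = 0.02771
DIC = [CO2*]/α₀ = 1.017×10^-4 / 0.02771 = 3.669 mmol/kg
[CO3²⁻] = α₂·DIC; α₂ = 0.03332, so [CO3²⁻] = 0.03332 × 3.669 = 0.122 mmol/kg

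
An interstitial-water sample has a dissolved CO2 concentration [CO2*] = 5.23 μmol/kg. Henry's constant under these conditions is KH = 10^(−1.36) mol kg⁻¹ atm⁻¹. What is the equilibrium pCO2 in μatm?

KH = 10^(−1.36) = 4.365×10^-2 mol kg⁻¹ atm⁻¹
pCO2 = [CO2*]/KH = 5.23×10^-6 / 4.365×10^-2 = 1.20×10^-4 atm = 120 μatm

pCO2 = 120 μatm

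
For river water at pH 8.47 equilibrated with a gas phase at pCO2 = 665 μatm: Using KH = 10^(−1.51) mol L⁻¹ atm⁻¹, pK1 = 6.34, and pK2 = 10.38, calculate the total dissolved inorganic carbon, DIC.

DIC = 2.83 mmol/L

[CO2*] = KH · pCO2 = 10^(−1.51) × 665×10^-6 = 2.055×10^-5 mol/L
α₀ = 1/(1 + K1/[H⁺] + K1K2/[H⁺]²) = 1/(1 + 10^+2.13 + 10^+0.22) = 0.007270
DIC = [CO2*]/α₀ = 2.055×10^-5 / 0.007270 = 2.83 mmol/L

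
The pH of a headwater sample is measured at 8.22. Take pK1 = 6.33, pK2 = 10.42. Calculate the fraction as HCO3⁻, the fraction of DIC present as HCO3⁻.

α₁ = 1 / (1 + [H⁺]/K1 + K2/[H⁺]) = 1 / (1 + 10^-1.89 + 10^-2.20)
   = 1 / (1 + 0.012882 + 0.0063096) = 1/1.0192 = 0.9812

α₁ = 0.981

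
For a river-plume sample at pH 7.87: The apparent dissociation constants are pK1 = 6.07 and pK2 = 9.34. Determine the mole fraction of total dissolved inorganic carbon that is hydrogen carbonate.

α₁ = 0.953

α₁ = 1 / (1 + [H⁺]/K1 + K2/[H⁺]) = 1 / (1 + 10^-1.80 + 10^-1.47)
   = 1 / (1 + 0.015849 + 0.033884) = 1/1.0497 = 0.9526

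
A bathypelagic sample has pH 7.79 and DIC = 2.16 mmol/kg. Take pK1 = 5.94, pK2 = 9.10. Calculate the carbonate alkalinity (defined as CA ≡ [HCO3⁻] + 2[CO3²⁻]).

CA = 2.23 mmol/kg

CA = [HCO3⁻] + 2[CO3²⁻] = (α₁ + 2α₂)·DIC
At pH 7.79: [H⁺]/K1 = 10^-1.85 = 0.014125, K2/[H⁺] = 10^-1.31 = 0.048978
α₁ = 1/(1 + 0.014125 + 0.048978) = 1/1.0631 = 0.9406; α₂ = α₁·K2/[H⁺] = 0.04607
α₁ + 2α₂ = 1.0328
CA = 1.0328 × 2.16 = 2.23 mmol/kg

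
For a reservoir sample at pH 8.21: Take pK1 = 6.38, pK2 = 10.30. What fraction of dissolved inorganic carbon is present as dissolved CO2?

α₀ = 0.0145

α₀ = 1 / (1 + K1/[H⁺] + K1K2/[H⁺]²) = 1 / (1 + 10^+1.83 + 10^-0.26)
   = 1 / (1 + 67.608 + 0.54954) = 1/69.158 = 0.01446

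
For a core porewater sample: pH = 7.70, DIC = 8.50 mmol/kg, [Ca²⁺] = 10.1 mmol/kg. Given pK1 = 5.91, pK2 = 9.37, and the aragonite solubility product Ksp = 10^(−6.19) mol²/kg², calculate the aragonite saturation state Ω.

Ω = 2.74

α₂ = 1 / (1 + [H⁺]/K2 + [H⁺]²/(K1K2)) = 1 / (1 + 10^+1.67 + 10^-0.12)
   = 1 / (1 + 46.774 + 0.75858) = 1/48.532 = 0.02060
[CO3²⁻] = α₂ × DIC = 0.02060 × 8.50 = 0.1751 mmol/kg
Ksp = 10^(−6.19) = 6.457×10^-7
Ω = [Ca²⁺][CO3²⁻]/Ksp = (10.1×10^-3)(1.751×10^-4) / 6.457×10^-7 = 2.74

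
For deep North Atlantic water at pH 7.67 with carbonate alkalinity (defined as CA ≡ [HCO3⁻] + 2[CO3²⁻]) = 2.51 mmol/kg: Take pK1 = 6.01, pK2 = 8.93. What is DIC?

DIC = 2.44 mmol/kg

CA = [HCO3⁻] + 2[CO3²⁻] = (α₁ + 2α₂)·DIC
At pH 7.67: [H⁺]/K1 = 10^-1.66 = 0.021878, K2/[H⁺] = 10^-1.26 = 0.054954
α₁ = 1/(1 + 0.021878 + 0.054954) = 1/1.0768 = 0.9287; α₂ = α₁·K2/[H⁺] = 0.05103
α₁ + 2α₂ = 1.0307
DIC = CA / (α₁ + 2α₂) = 2.51 / 1.0307 = 2.44 mmol/kg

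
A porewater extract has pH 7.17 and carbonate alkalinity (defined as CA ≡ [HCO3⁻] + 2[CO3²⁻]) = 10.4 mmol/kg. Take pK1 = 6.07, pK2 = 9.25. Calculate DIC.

CA = [HCO3⁻] + 2[CO3²⁻] = (α₁ + 2α₂)·DIC
At pH 7.17: [H⁺]/K1 = 10^-1.10 = 0.079433, K2/[H⁺] = 10^-2.08 = 0.0083176
α₁ = 1/(1 + 0.079433 + 0.0083176) = 1/1.0878 = 0.9193; α₂ = α₁·K2/[H⁺] = 0.007647
α₁ + 2α₂ = 0.9346
DIC = CA / (α₁ + 2α₂) = 10.4 / 0.9346 = 11.1 mmol/kg

DIC = 11.1 mmol/kg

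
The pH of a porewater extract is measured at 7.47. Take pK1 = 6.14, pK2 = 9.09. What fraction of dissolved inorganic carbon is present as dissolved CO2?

α₀ = 0.0437

α₀ = 1 / (1 + K1/[H⁺] + K1K2/[H⁺]²) = 1 / (1 + 10^+1.33 + 10^-0.29)
   = 1 / (1 + 21.380 + 0.51286) = 1/22.892 = 0.04368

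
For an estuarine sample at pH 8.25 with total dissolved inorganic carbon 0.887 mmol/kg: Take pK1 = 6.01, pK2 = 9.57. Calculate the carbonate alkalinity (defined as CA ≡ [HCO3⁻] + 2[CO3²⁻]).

CA = [HCO3⁻] + 2[CO3²⁻] = (α₁ + 2α₂)·DIC
At pH 8.25: [H⁺]/K1 = 10^-2.24 = 0.0057544, K2/[H⁺] = 10^-1.32 = 0.047863
α₁ = 1/(1 + 0.0057544 + 0.047863) = 1/1.0536 = 0.9491; α₂ = α₁·K2/[H⁺] = 0.04543
α₁ + 2α₂ = 1.0400
CA = 1.0400 × 0.887 = 0.922 mmol/kg

CA = 0.922 mmol/kg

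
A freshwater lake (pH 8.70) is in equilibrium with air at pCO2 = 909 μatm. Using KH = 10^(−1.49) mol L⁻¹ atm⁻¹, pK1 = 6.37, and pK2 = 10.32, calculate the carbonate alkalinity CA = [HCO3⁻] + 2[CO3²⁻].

[CO2*] = KH · pCO2 = 10^(−1.49) × 909×10^-6 = 2.941×10^-5 mol/L
α₀ = 1/(1 + K1/[H⁺] + K1K2/[H⁺]²) = 1/(1 + 10^+2.33 + 10^+0.71) = 0.004547
DIC = [CO2*]/α₀ = 2.941×10^-5 / 0.004547 = 6.469 mmol/L
CA = (α₁ + 2α₂)·DIC = (0.9721 + 2×0.02332) × 6.469 = 6.59 mmol/L

CA = 6.59 mmol/L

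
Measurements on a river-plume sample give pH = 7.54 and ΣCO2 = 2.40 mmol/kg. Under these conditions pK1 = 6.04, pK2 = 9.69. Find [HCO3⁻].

[HCO3⁻] = 2.31 mmol/kg

α₁ = 1 / (1 + [H⁺]/K1 + K2/[H⁺]) = 1 / (1 + 10^-1.50 + 10^-2.15)
   = 1 / (1 + 0.031623 + 0.0070795) = 1/1.0387 = 0.9627
[HCO3⁻] = α₁ × DIC = 0.9627 × 2.40 = 2.31 mmol/kg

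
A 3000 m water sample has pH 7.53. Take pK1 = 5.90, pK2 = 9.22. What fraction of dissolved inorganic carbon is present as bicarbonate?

α₁ = 0.958

α₁ = 1 / (1 + [H⁺]/K1 + K2/[H⁺]) = 1 / (1 + 10^-1.63 + 10^-1.69)
   = 1 / (1 + 0.023442 + 0.020417) = 1/1.0439 = 0.9580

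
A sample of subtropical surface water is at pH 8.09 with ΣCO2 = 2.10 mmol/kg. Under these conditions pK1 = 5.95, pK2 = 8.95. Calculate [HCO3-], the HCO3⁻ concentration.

α₁ = 1 / (1 + [H⁺]/K1 + K2/[H⁺]) = 1 / (1 + 10^-2.14 + 10^-0.86)
   = 1 / (1 + 0.0072444 + 0.13804) = 1/1.1453 = 0.8731
[HCO3⁻] = α₁ × DIC = 0.8731 × 2.10 = 1.83 mmol/kg

[HCO3⁻] = 1.83 mmol/kg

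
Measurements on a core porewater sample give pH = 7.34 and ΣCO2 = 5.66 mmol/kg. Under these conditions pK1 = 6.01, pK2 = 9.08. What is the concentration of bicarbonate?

α₁ = 1 / (1 + [H⁺]/K1 + K2/[H⁺]) = 1 / (1 + 10^-1.33 + 10^-1.74)
   = 1 / (1 + 0.046774 + 0.018197) = 1/1.0650 = 0.9390
[HCO3⁻] = α₁ × DIC = 0.9390 × 5.66 = 5.31 mmol/kg

[HCO3⁻] = 5.31 mmol/kg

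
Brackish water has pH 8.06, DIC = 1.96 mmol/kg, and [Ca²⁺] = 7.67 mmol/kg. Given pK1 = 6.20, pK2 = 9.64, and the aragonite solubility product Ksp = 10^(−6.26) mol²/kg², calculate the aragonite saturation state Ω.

Ω = 0.692

α₂ = 1 / (1 + [H⁺]/K2 + [H⁺]²/(K1K2)) = 1 / (1 + 10^+1.58 + 10^-0.28)
   = 1 / (1 + 38.019 + 0.52481) = 1/39.544 = 0.02529
[CO3²⁻] = α₂ × DIC = 0.02529 × 1.96 = 0.04957 mmol/kg
Ksp = 10^(−6.26) = 5.495×10^-7
Ω = [Ca²⁺][CO3²⁻]/Ksp = (7.67×10^-3)(4.957×10^-5) / 5.495×10^-7 = 0.692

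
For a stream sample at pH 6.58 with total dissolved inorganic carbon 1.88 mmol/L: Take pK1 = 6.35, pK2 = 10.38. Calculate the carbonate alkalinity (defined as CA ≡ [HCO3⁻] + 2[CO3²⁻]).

CA = [HCO3⁻] + 2[CO3²⁻] = (α₁ + 2α₂)·DIC
At pH 6.58: [H⁺]/K1 = 10^-0.23 = 0.58884, K2/[H⁺] = 10^-3.80 = 0.00015849
α₁ = 1/(1 + 0.58884 + 0.00015849) = 1/1.5890 = 0.6293; α₂ = α₁·K2/[H⁺] = 9.974×10^-5
α₁ + 2α₂ = 0.6295
CA = 0.6295 × 1.88 = 1.18 mmol/L

CA = 1.18 mmol/L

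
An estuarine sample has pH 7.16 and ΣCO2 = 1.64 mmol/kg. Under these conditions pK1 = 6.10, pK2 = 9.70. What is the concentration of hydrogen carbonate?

[HCO3⁻] = 1.50 mmol/kg

α₁ = 1 / (1 + [H⁺]/K1 + K2/[H⁺]) = 1 / (1 + 10^-1.06 + 10^-2.54)
   = 1 / (1 + 0.087096 + 0.0028840) = 1/1.0900 = 0.9174
[HCO3⁻] = α₁ × DIC = 0.9174 × 1.64 = 1.50 mmol/kg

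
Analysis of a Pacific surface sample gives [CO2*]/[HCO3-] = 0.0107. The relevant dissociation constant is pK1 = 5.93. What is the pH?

pH = 7.90

From K1 = [H⁺][HCO3-]/[CO2*]:  pH = pK1 − log₁₀([CO2*]/[HCO3-])
log₁₀(0.0107) = -1.971
pH = 5.93 − (-1.971) = 7.90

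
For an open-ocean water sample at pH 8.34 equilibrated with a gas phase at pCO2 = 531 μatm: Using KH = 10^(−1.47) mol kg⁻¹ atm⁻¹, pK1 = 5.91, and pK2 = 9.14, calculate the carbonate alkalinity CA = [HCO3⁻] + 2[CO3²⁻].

CA = 6.38 mmol/kg

[CO2*] = KH · pCO2 = 10^(−1.47) × 531×10^-6 = 1.799×10^-5 mol/kg
α₀ = 1/(1 + K1/[H⁺] + K1K2/[H⁺]²) = 1/(1 + 10^+2.43 + 10^+1.63) = 0.003197
DIC = [CO2*]/α₀ = 1.799×10^-5 / 0.003197 = 5.628 mmol/kg
CA = (α₁ + 2α₂)·DIC = (0.8604 + 2×0.1364) × 5.628 = 6.38 mmol/kg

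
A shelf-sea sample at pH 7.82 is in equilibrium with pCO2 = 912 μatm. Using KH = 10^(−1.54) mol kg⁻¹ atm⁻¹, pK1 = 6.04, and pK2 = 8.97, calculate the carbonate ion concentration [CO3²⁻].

[CO2*] = KH · pCO2 = 10^(−1.54) × 912×10^-6 = 2.630×10^-5 mol/kg
α₀ = 1/(1 + K1/[H⁺] + K1K2/[H⁺]²) = 1/(1 + 10^+1.78 + 10^+0.63) = 0.01526
DIC = [CO2*]/α₀ = 2.630×10^-5 / 0.01526 = 1.723 mmol/kg
[CO3²⁻] = α₂·DIC; α₂ = 0.06511, so [CO3²⁻] = 0.06511 × 1.723 = 0.112 mmol/kg

[CO3²⁻] = 0.112 mmol/kg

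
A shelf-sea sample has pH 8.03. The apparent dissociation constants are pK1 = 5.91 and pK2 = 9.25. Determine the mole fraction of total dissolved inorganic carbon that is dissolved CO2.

α₀ = 1 / (1 + K1/[H⁺] + K1K2/[H⁺]²) = 1 / (1 + 10^+2.12 + 10^+0.90)
   = 1 / (1 + 131.83 + 7.9433) = 1/140.77 = 0.007104

α₀ = 0.00710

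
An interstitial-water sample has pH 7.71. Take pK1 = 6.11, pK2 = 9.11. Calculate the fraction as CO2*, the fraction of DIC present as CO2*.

α₀ = 1 / (1 + K1/[H⁺] + K1K2/[H⁺]²) = 1 / (1 + 10^+1.60 + 10^+0.20)
   = 1 / (1 + 39.811 + 1.5849) = 1/42.396 = 0.02359

α₀ = 0.0236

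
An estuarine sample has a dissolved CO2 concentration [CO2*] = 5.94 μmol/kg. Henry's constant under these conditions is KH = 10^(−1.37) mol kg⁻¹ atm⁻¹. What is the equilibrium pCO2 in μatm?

pCO2 = 139 μatm

KH = 10^(−1.37) = 4.266×10^-2 mol kg⁻¹ atm⁻¹
pCO2 = [CO2*]/KH = 5.94×10^-6 / 4.266×10^-2 = 1.39×10^-4 atm = 139 μatm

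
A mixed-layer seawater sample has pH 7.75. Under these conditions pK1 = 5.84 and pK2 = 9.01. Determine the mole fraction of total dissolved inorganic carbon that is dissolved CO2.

α₀ = 0.0115

α₀ = 1 / (1 + K1/[H⁺] + K1K2/[H⁺]²) = 1 / (1 + 10^+1.91 + 10^+0.65)
   = 1 / (1 + 81.283 + 4.4668) = 1/86.750 = 0.01153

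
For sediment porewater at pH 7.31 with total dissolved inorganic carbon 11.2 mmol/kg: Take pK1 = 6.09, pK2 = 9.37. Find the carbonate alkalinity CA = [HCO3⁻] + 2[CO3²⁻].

CA = [HCO3⁻] + 2[CO3²⁻] = (α₁ + 2α₂)·DIC
At pH 7.31: [H⁺]/K1 = 10^-1.22 = 0.060256, K2/[H⁺] = 10^-2.06 = 0.0087096
α₁ = 1/(1 + 0.060256 + 0.0087096) = 1/1.0690 = 0.9355; α₂ = α₁·K2/[H⁺] = 0.008148
α₁ + 2α₂ = 0.9518
CA = 0.9518 × 11.2 = 10.7 mmol/kg

CA = 10.7 mmol/kg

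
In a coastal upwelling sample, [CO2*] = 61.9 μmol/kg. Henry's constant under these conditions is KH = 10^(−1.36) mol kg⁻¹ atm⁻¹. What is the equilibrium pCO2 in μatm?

KH = 10^(−1.36) = 4.365×10^-2 mol kg⁻¹ atm⁻¹
pCO2 = [CO2*]/KH = 61.9×10^-6 / 4.365×10^-2 = 1.42×10^-3 atm = 1420 μatm

pCO2 = 1420 μatm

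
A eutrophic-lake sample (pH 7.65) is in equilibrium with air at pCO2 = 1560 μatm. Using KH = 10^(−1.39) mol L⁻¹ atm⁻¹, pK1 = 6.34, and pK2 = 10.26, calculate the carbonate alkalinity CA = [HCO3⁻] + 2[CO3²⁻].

CA = 1.30 mmol/L

[CO2*] = KH · pCO2 = 10^(−1.39) × 1560×10^-6 = 6.355×10^-5 mol/L
α₀ = 1/(1 + K1/[H⁺] + K1K2/[H⁺]²) = 1/(1 + 10^+1.31 + 10^-1.30) = 0.04658
DIC = [CO2*]/α₀ = 6.355×10^-5 / 0.04658 = 1.364 mmol/L
CA = (α₁ + 2α₂)·DIC = (0.9511 + 2×0.002335) × 1.364 = 1.30 mmol/L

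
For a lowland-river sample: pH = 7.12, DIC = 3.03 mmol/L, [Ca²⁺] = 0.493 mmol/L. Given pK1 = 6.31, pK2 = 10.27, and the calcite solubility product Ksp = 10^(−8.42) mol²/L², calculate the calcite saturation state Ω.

α₂ = 1 / (1 + [H⁺]/K2 + [H⁺]²/(K1K2)) = 1 / (1 + 10^+3.15 + 10^+2.34)
   = 1 / (1 + 1412.5 + 218.78) = 1/1632.3 = 0.0006126
[CO3²⁻] = α₂ × DIC = 0.0006126 × 3.03 = 0.001856 mmol/L = 1.856 μmol/L
Ksp = 10^(−8.42) = 3.802×10^-9
Ω = [Ca²⁺][CO3²⁻]/Ksp = (0.493×10^-3)(1.856×10^-6) / 3.802×10^-9 = 0.241

Ω = 0.241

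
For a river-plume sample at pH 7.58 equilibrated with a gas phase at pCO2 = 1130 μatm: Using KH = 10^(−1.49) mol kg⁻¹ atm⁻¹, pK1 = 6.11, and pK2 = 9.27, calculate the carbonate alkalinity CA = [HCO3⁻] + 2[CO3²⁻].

[CO2*] = KH · pCO2 = 10^(−1.49) × 1130×10^-6 = 3.657×10^-5 mol/kg
α₀ = 1/(1 + K1/[H⁺] + K1K2/[H⁺]²) = 1/(1 + 10^+1.47 + 10^-0.22) = 0.03214
DIC = [CO2*]/α₀ = 3.657×10^-5 / 0.03214 = 1.138 mmol/kg
CA = (α₁ + 2α₂)·DIC = (0.9485 + 2×0.01937) × 1.138 = 1.12 mmol/kg

CA = 1.12 mmol/kg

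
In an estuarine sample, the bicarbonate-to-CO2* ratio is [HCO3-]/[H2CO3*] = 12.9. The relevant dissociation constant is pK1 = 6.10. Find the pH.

From K1 = [H⁺][HCO3-]/[H2CO3*]:  pH = pK1 + log₁₀([HCO3-]/[H2CO3*])
log₁₀(12.9) = +1.111
pH = 6.10 + (+1.111) = 7.21

pH = 7.21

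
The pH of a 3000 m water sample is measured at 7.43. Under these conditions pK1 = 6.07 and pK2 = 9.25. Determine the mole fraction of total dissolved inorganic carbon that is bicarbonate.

α₁ = 0.944

α₁ = 1 / (1 + [H⁺]/K1 + K2/[H⁺]) = 1 / (1 + 10^-1.36 + 10^-1.82)
   = 1 / (1 + 0.043652 + 0.015136) = 1/1.0588 = 0.9445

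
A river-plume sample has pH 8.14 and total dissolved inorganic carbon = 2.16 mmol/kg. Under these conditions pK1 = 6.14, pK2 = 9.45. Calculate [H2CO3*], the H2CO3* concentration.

[CO2*] = 0.0204 mmol/kg

α₀ = 1 / (1 + K1/[H⁺] + K1K2/[H⁺]²) = 1 / (1 + 10^+2.00 + 10^+0.69)
   = 1 / (1 + 100.00 + 4.8978) = 1/105.90 = 0.009443
[CO2*] = α₀ × DIC = 0.009443 × 2.16 = 0.0204 mmol/kg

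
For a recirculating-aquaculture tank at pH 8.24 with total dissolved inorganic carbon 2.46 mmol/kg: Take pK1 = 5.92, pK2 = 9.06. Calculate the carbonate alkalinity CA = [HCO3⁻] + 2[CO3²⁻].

CA = 2.77 mmol/kg

CA = [HCO3⁻] + 2[CO3²⁻] = (α₁ + 2α₂)·DIC
At pH 8.24: [H⁺]/K1 = 10^-2.32 = 0.0047863, K2/[H⁺] = 10^-0.82 = 0.15136
α₁ = 1/(1 + 0.0047863 + 0.15136) = 1/1.1561 = 0.8649; α₂ = α₁·K2/[H⁺] = 0.1309
α₁ + 2α₂ = 1.1268
CA = 1.1268 × 2.46 = 2.77 mmol/kg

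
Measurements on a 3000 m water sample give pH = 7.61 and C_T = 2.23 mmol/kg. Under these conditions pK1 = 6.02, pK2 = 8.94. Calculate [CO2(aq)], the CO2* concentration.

[CO2*] = 0.0534 mmol/kg

α₀ = 1 / (1 + K1/[H⁺] + K1K2/[H⁺]²) = 1 / (1 + 10^+1.59 + 10^+0.26)
   = 1 / (1 + 38.905 + 1.8197) = 1/41.724 = 0.02397
[CO2*] = α₀ × DIC = 0.02397 × 2.23 = 0.0534 mmol/kg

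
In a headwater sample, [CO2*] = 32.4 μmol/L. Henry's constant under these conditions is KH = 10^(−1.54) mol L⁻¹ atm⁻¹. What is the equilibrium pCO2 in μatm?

KH = 10^(−1.54) = 2.884×10^-2 mol L⁻¹ atm⁻¹
pCO2 = [CO2*]/KH = 32.4×10^-6 / 2.884×10^-2 = 1.12×10^-3 atm = 1120 μatm

pCO2 = 1120 μatm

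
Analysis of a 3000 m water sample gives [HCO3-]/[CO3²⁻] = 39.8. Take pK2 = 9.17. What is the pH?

From K2 = [H⁺][CO3²⁻]/[HCO3-]:  pH = pK2 − log₁₀([HCO3-]/[CO3²⁻])
log₁₀(39.8) = +1.600
pH = 9.17 − (+1.600) = 7.57

pH = 7.57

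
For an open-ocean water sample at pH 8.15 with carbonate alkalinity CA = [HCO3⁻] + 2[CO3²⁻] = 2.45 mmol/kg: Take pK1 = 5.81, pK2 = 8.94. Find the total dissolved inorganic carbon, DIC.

DIC = 2.16 mmol/kg

CA = [HCO3⁻] + 2[CO3²⁻] = (α₁ + 2α₂)·DIC
At pH 8.15: [H⁺]/K1 = 10^-2.34 = 0.0045709, K2/[H⁺] = 10^-0.79 = 0.16218
α₁ = 1/(1 + 0.0045709 + 0.16218) = 1/1.1668 = 0.8571; α₂ = α₁·K2/[H⁺] = 0.1390
α₁ + 2α₂ = 1.1351
DIC = CA / (α₁ + 2α₂) = 2.45 / 1.1351 = 2.16 mmol/kg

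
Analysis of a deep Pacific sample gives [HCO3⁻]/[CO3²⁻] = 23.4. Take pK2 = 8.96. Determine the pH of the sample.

From K2 = [H⁺][CO3²⁻]/[HCO3⁻]:  pH = pK2 − log₁₀([HCO3⁻]/[CO3²⁻])
log₁₀(23.4) = +1.369
pH = 8.96 − (+1.369) = 7.59

pH = 7.59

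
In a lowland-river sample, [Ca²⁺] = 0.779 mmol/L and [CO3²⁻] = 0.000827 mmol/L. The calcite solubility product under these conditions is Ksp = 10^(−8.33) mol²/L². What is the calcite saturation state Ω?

Ω = 0.138

Ksp = 10^(−8.33) = 4.677×10^-9
Ω = [Ca²⁺][CO3²⁻]/Ksp = (0.779×10^-3)(0.000827×10^-3) / 4.677×10^-9 = 0.138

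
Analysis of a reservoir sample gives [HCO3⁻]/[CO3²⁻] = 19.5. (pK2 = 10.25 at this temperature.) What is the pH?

From K2 = [H⁺][CO3²⁻]/[HCO3⁻]:  pH = pK2 − log₁₀([HCO3⁻]/[CO3²⁻])
log₁₀(19.5) = +1.290
pH = 10.25 − (+1.290) = 8.96

pH = 8.96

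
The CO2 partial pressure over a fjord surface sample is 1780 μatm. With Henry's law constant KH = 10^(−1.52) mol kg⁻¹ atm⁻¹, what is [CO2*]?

[CO2*] = 53.8 μmol/kg

KH = 10^(−1.52) = 3.020×10^-2 mol kg⁻¹ atm⁻¹
[CO2*] = KH · pCO2 = 3.020×10^-2 × 1780×10^-6 atm = 5.38×10^-5 mol/kg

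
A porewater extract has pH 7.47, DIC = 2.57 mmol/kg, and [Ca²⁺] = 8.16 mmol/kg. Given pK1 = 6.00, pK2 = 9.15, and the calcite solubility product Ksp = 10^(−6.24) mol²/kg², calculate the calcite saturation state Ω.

α₂ = 1 / (1 + [H⁺]/K2 + [H⁺]²/(K1K2)) = 1 / (1 + 10^+1.68 + 10^+0.21)
   = 1 / (1 + 47.863 + 1.6218) = 1/50.485 = 0.01981
[CO3²⁻] = α₂ × DIC = 0.01981 × 2.57 = 0.05091 mmol/kg
Ksp = 10^(−6.24) = 5.754×10^-7
Ω = [Ca²⁺][CO3²⁻]/Ksp = (8.16×10^-3)(5.091×10^-5) / 5.754×10^-7 = 0.722

Ω = 0.722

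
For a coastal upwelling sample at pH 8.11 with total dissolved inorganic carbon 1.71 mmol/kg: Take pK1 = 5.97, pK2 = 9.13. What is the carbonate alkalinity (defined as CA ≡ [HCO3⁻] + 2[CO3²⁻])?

CA = 1.85 mmol/kg

CA = [HCO3⁻] + 2[CO3²⁻] = (α₁ + 2α₂)·DIC
At pH 8.11: [H⁺]/K1 = 10^-2.14 = 0.0072444, K2/[H⁺] = 10^-1.02 = 0.095499
α₁ = 1/(1 + 0.0072444 + 0.095499) = 1/1.1027 = 0.9068; α₂ = α₁·K2/[H⁺] = 0.08660
α₁ + 2α₂ = 1.0800
CA = 1.0800 × 1.71 = 1.85 mmol/kg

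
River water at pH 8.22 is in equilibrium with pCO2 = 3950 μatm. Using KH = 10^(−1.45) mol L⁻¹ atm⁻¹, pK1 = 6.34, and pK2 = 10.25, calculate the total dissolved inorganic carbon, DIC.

DIC = 10.9 mmol/L

[CO2*] = KH · pCO2 = 10^(−1.45) × 3950×10^-6 = 1.402×10^-4 mol/L
α₀ = 1/(1 + K1/[H⁺] + K1K2/[H⁺]²) = 1/(1 + 10^+1.88 + 10^-0.15) = 0.01289
DIC = [CO2*]/α₀ = 1.402×10^-4 / 0.01289 = 10.9 mmol/L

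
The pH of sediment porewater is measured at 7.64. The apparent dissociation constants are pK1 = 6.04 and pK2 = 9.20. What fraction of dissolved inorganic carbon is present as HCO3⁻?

α₁ = 1 / (1 + [H⁺]/K1 + K2/[H⁺]) = 1 / (1 + 10^-1.60 + 10^-1.56)
   = 1 / (1 + 0.025119 + 0.027542) = 1/1.0527 = 0.9500

α₁ = 0.950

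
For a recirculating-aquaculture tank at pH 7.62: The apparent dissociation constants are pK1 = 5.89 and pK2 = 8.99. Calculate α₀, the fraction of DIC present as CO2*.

α₀ = 0.0175

α₀ = 1 / (1 + K1/[H⁺] + K1K2/[H⁺]²) = 1 / (1 + 10^+1.73 + 10^+0.36)
   = 1 / (1 + 53.703 + 2.2909) = 1/56.994 = 0.01755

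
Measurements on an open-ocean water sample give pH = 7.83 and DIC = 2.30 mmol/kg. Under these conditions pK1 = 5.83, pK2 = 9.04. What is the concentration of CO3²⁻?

[CO3²⁻] = 0.132 mmol/kg

α₂ = 1 / (1 + [H⁺]/K2 + [H⁺]²/(K1K2)) = 1 / (1 + 10^+1.21 + 10^-0.79)
   = 1 / (1 + 16.218 + 0.16218) = 1/17.380 = 0.05754
[CO3²⁻] = α₂ × DIC = 0.05754 × 2.30 = 0.132 mmol/kg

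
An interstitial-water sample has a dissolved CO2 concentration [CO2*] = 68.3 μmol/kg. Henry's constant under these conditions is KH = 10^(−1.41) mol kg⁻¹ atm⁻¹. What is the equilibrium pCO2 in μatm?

KH = 10^(−1.41) = 3.890×10^-2 mol kg⁻¹ atm⁻¹
pCO2 = [CO2*]/KH = 68.3×10^-6 / 3.890×10^-2 = 1.76×10^-3 atm = 1760 μatm

pCO2 = 1760 μatm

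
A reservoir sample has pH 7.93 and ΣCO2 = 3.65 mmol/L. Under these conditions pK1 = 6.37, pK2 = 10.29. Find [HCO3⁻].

α₁ = 1 / (1 + [H⁺]/K1 + K2/[H⁺]) = 1 / (1 + 10^-1.56 + 10^-2.36)
   = 1 / (1 + 0.027542 + 0.0043652) = 1/1.0319 = 0.9691
[HCO3⁻] = α₁ × DIC = 0.9691 × 3.65 = 3.54 mmol/L

[HCO3⁻] = 3.54 mmol/L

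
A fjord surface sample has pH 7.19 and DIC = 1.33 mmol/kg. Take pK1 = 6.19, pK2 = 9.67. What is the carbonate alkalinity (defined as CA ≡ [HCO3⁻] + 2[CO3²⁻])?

CA = [HCO3⁻] + 2[CO3²⁻] = (α₁ + 2α₂)·DIC
At pH 7.19: [H⁺]/K1 = 10^-1.00 = 0.10000, K2/[H⁺] = 10^-2.48 = 0.0033113
α₁ = 1/(1 + 0.10000 + 0.0033113) = 1/1.1033 = 0.9064; α₂ = α₁·K2/[H⁺] = 0.003001
α₁ + 2α₂ = 0.9124
CA = 0.9124 × 1.33 = 1.21 mmol/kg

CA = 1.21 mmol/kg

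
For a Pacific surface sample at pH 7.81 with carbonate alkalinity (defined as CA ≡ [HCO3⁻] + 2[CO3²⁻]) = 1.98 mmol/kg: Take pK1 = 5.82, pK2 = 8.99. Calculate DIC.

CA = [HCO3⁻] + 2[CO3²⁻] = (α₁ + 2α₂)·DIC
At pH 7.81: [H⁺]/K1 = 10^-1.99 = 0.010233, K2/[H⁺] = 10^-1.18 = 0.066069
α₁ = 1/(1 + 0.010233 + 0.066069) = 1/1.0763 = 0.9291; α₂ = α₁·K2/[H⁺] = 0.06139
α₁ + 2α₂ = 1.0519
DIC = CA / (α₁ + 2α₂) = 1.98 / 1.0519 = 1.88 mmol/kg

DIC = 1.88 mmol/kg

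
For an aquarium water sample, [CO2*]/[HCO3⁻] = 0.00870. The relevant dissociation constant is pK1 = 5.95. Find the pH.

From K1 = [H⁺][HCO3⁻]/[CO2*]:  pH = pK1 − log₁₀([CO2*]/[HCO3⁻])
log₁₀(0.00870) = -2.060
pH = 5.95 − (-2.060) = 8.01

pH = 8.01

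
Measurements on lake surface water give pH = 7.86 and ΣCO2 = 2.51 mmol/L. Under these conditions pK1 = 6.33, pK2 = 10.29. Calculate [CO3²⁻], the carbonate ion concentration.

α₂ = 1 / (1 + [H⁺]/K2 + [H⁺]²/(K1K2)) = 1 / (1 + 10^+2.43 + 10^+0.90)
   = 1 / (1 + 269.15 + 7.9433) = 1/278.10 = 0.003596
[CO3²⁻] = α₂ × DIC = 0.003596 × 2.51 = 0.00903 mmol/L = 9.03 μmol/L

[CO3²⁻] = 9.03 μmol/L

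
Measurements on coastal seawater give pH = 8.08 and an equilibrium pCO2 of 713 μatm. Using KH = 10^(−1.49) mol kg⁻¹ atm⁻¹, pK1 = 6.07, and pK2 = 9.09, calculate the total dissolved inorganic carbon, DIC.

DIC = 2.61 mmol/kg

[CO2*] = KH · pCO2 = 10^(−1.49) × 713×10^-6 = 2.307×10^-5 mol/kg
α₀ = 1/(1 + K1/[H⁺] + K1K2/[H⁺]²) = 1/(1 + 10^+2.01 + 10^+1.00) = 0.008824
DIC = [CO2*]/α₀ = 2.307×10^-5 / 0.008824 = 2.61 mmol/kg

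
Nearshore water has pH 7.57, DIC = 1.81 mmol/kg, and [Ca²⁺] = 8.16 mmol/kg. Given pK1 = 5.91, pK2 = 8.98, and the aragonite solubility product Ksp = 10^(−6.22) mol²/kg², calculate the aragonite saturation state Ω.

Ω = 0.899

α₂ = 1 / (1 + [H⁺]/K2 + [H⁺]²/(K1K2)) = 1 / (1 + 10^+1.41 + 10^-0.25)
   = 1 / (1 + 25.704 + 0.56234) = 1/27.266 = 0.03668
[CO3²⁻] = α₂ × DIC = 0.03668 × 1.81 = 0.06638 mmol/kg
Ksp = 10^(−6.22) = 6.026×10^-7
Ω = [Ca²⁺][CO3²⁻]/Ksp = (8.16×10^-3)(6.638×10^-5) / 6.026×10^-7 = 0.899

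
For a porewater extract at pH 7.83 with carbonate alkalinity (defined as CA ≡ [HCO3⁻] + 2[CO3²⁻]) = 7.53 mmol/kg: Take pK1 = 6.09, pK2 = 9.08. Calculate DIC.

CA = [HCO3⁻] + 2[CO3²⁻] = (α₁ + 2α₂)·DIC
At pH 7.83: [H⁺]/K1 = 10^-1.74 = 0.018197, K2/[H⁺] = 10^-1.25 = 0.056234
α₁ = 1/(1 + 0.018197 + 0.056234) = 1/1.0744 = 0.9307; α₂ = α₁·K2/[H⁺] = 0.05234
α₁ + 2α₂ = 1.0354
DIC = CA / (α₁ + 2α₂) = 7.53 / 1.0354 = 7.27 mmol/kg

DIC = 7.27 mmol/kg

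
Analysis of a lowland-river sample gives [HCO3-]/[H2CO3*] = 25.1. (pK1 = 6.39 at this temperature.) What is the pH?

From K1 = [H⁺][HCO3-]/[H2CO3*]:  pH = pK1 + log₁₀([HCO3-]/[H2CO3*])
log₁₀(25.1) = +1.400
pH = 6.39 + (+1.400) = 7.79

pH = 7.79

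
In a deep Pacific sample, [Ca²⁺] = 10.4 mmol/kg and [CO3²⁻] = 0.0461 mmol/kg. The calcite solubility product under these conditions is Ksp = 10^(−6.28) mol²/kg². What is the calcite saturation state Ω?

Ω = 0.914

Ksp = 10^(−6.28) = 5.248×10^-7
Ω = [Ca²⁺][CO3²⁻]/Ksp = (10.4×10^-3)(0.0461×10^-3) / 5.248×10^-7 = 0.914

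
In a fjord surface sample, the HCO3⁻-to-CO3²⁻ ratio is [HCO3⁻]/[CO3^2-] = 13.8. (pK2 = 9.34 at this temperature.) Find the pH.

From K2 = [H⁺][CO3^2-]/[HCO3⁻]:  pH = pK2 − log₁₀([HCO3⁻]/[CO3^2-])
log₁₀(13.8) = +1.140
pH = 9.34 − (+1.140) = 8.20

pH = 8.20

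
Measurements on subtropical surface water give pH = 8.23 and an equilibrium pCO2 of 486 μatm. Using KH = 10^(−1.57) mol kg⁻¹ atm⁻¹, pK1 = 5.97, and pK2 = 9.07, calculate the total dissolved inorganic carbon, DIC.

[CO2*] = KH · pCO2 = 10^(−1.57) × 486×10^-6 = 1.308×10^-5 mol/kg
α₀ = 1/(1 + K1/[H⁺] + K1K2/[H⁺]²) = 1/(1 + 10^+2.26 + 10^+1.42) = 0.004778
DIC = [CO2*]/α₀ = 1.308×10^-5 / 0.004778 = 2.74 mmol/kg

DIC = 2.74 mmol/kg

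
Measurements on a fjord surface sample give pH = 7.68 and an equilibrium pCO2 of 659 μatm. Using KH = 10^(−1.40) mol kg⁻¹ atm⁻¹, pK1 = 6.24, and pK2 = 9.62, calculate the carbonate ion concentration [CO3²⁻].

[CO2*] = KH · pCO2 = 10^(−1.40) × 659×10^-6 = 2.624×10^-5 mol/kg
α₀ = 1/(1 + K1/[H⁺] + K1K2/[H⁺]²) = 1/(1 + 10^+1.44 + 10^-0.50) = 0.03465
DIC = [CO2*]/α₀ = 2.624×10^-5 / 0.03465 = 0.7571 mmol/kg
[CO3²⁻] = α₂·DIC; α₂ = 0.01096, so [CO3²⁻] = 0.01096 × 0.7571 = 0.00830 mmol/kg = 8.30 μmol/kg

[CO3²⁻] = 8.30 μmol/kg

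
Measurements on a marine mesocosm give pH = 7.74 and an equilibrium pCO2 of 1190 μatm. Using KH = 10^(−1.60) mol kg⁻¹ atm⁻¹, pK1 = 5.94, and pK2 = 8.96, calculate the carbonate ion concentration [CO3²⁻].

[CO2*] = KH · pCO2 = 10^(−1.60) × 1190×10^-6 = 2.989×10^-5 mol/kg
α₀ = 1/(1 + K1/[H⁺] + K1K2/[H⁺]²) = 1/(1 + 10^+1.80 + 10^+0.58) = 0.01473
DIC = [CO2*]/α₀ = 2.989×10^-5 / 0.01473 = 2.030 mmol/kg
[CO3²⁻] = α₂·DIC; α₂ = 0.05599, so [CO3²⁻] = 0.05599 × 2.030 = 0.114 mmol/kg

[CO3²⁻] = 0.114 mmol/kg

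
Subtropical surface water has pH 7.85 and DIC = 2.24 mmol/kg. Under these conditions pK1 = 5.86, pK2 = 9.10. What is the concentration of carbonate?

α₂ = 1 / (1 + [H⁺]/K2 + [H⁺]²/(K1K2)) = 1 / (1 + 10^+1.25 + 10^-0.74)
   = 1 / (1 + 17.783 + 0.18197) = 1/18.965 = 0.05273
[CO3²⁻] = α₂ × DIC = 0.05273 × 2.24 = 0.118 mmol/kg

[CO3²⁻] = 0.118 mmol/kg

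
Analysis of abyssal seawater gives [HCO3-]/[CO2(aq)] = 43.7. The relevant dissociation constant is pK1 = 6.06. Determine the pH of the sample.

pH = 7.70

From K1 = [H⁺][HCO3-]/[CO2(aq)]:  pH = pK1 + log₁₀([HCO3-]/[CO2(aq)])
log₁₀(43.7) = +1.640
pH = 6.06 + (+1.640) = 7.70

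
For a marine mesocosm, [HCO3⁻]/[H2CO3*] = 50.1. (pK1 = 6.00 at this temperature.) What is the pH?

From K1 = [H⁺][HCO3⁻]/[H2CO3*]:  pH = pK1 + log₁₀([HCO3⁻]/[H2CO3*])
log₁₀(50.1) = +1.700
pH = 6.00 + (+1.700) = 7.70

pH = 7.70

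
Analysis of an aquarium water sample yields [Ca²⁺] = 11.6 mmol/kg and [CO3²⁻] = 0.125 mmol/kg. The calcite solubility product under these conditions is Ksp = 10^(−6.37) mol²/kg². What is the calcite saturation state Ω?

Ω = 3.40

Ksp = 10^(−6.37) = 4.266×10^-7
Ω = [Ca²⁺][CO3²⁻]/Ksp = (11.6×10^-3)(0.125×10^-3) / 4.266×10^-7 = 3.40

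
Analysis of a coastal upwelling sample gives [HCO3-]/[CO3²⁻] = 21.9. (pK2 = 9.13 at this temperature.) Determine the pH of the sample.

From K2 = [H⁺][CO3²⁻]/[HCO3-]:  pH = pK2 − log₁₀([HCO3-]/[CO3²⁻])
log₁₀(21.9) = +1.340
pH = 9.13 − (+1.340) = 7.79

pH = 7.79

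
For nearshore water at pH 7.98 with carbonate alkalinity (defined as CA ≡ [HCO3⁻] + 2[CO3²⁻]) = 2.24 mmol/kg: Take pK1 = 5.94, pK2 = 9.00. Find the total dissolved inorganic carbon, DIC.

CA = [HCO3⁻] + 2[CO3²⁻] = (α₁ + 2α₂)·DIC
At pH 7.98: [H⁺]/K1 = 10^-2.04 = 0.0091201, K2/[H⁺] = 10^-1.02 = 0.095499
α₁ = 1/(1 + 0.0091201 + 0.095499) = 1/1.1046 = 0.9053; α₂ = α₁·K2/[H⁺] = 0.08645
α₁ + 2α₂ = 1.0782
DIC = CA / (α₁ + 2α₂) = 2.24 / 1.0782 = 2.08 mmol/kg

DIC = 2.08 mmol/kg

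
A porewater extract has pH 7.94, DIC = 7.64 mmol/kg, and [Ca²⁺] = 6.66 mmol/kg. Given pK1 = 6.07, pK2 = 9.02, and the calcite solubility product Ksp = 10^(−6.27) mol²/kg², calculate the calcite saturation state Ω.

Ω = 7.19

α₂ = 1 / (1 + [H⁺]/K2 + [H⁺]²/(K1K2)) = 1 / (1 + 10^+1.08 + 10^-0.79)
   = 1 / (1 + 12.023 + 0.16218) = 1/13.185 = 0.07584
[CO3²⁻] = α₂ × DIC = 0.07584 × 7.64 = 0.5795 mmol/kg
Ksp = 10^(−6.27) = 5.370×10^-7
Ω = [Ca²⁺][CO3²⁻]/Ksp = (6.66×10^-3)(5.795×10^-4) / 5.370×10^-7 = 7.19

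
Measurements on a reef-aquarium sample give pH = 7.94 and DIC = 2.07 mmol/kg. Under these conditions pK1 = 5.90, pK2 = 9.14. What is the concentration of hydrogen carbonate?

[HCO3⁻] = 1.93 mmol/kg

α₁ = 1 / (1 + [H⁺]/K1 + K2/[H⁺]) = 1 / (1 + 10^-2.04 + 10^-1.20)
   = 1 / (1 + 0.0091201 + 0.063096) = 1/1.0722 = 0.9326
[HCO3⁻] = α₁ × DIC = 0.9326 × 2.07 = 1.93 mmol/kg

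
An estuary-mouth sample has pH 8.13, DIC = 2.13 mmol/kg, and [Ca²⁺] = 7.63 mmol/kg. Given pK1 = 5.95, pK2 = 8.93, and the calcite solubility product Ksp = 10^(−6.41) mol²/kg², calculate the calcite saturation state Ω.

Ω = 5.68

α₂ = 1 / (1 + [H⁺]/K2 + [H⁺]²/(K1K2)) = 1 / (1 + 10^+0.80 + 10^-1.38)
   = 1 / (1 + 6.3096 + 0.041687) = 1/7.3513 = 0.1360
[CO3²⁻] = α₂ × DIC = 0.1360 × 2.13 = 0.2897 mmol/kg
Ksp = 10^(−6.41) = 3.890×10^-7
Ω = [Ca²⁺][CO3²⁻]/Ksp = (7.63×10^-3)(2.897×10^-4) / 3.890×10^-7 = 5.68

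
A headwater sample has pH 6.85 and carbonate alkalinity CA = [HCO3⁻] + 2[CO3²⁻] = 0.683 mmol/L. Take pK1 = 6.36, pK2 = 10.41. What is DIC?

DIC = 0.904 mmol/L

CA = [HCO3⁻] + 2[CO3²⁻] = (α₁ + 2α₂)·DIC
At pH 6.85: [H⁺]/K1 = 10^-0.49 = 0.32359, K2/[H⁺] = 10^-3.56 = 0.00027542
α₁ = 1/(1 + 0.32359 + 0.00027542) = 1/1.3239 = 0.7554; α₂ = α₁·K2/[H⁺] = 0.0002080
α₁ + 2α₂ = 0.7558
DIC = CA / (α₁ + 2α₂) = 0.683 / 0.7558 = 0.904 mmol/L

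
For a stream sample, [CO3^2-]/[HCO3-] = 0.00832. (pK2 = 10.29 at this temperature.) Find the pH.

pH = 8.21

From K2 = [H⁺][CO3^2-]/[HCO3-]:  pH = pK2 + log₁₀([CO3^2-]/[HCO3-])
log₁₀(0.00832) = -2.080
pH = 10.29 + (-2.080) = 8.21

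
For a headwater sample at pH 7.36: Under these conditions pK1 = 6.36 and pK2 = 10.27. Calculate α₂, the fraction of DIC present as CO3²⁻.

α₂ = 1 / (1 + [H⁺]/K2 + [H⁺]²/(K1K2)) = 1 / (1 + 10^+2.91 + 10^+1.91)
   = 1 / (1 + 812.83 + 81.283) = 1/895.11 = 0.001117

α₂ = 0.00112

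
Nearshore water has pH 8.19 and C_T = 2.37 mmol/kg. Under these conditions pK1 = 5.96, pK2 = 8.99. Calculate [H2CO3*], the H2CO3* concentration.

α₀ = 1 / (1 + K1/[H⁺] + K1K2/[H⁺]²) = 1 / (1 + 10^+2.23 + 10^+1.43)
   = 1 / (1 + 169.82 + 26.915) = 1/197.74 = 0.005057
[CO2*] = α₀ × DIC = 0.005057 × 2.37 = 0.0120 mmol/kg = 12.0 μmol/kg

[CO2*] = 12.0 μmol/kg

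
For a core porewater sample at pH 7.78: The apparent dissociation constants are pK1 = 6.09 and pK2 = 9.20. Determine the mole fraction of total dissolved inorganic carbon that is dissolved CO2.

α₀ = 0.0193

α₀ = 1 / (1 + K1/[H⁺] + K1K2/[H⁺]²) = 1 / (1 + 10^+1.69 + 10^+0.27)
   = 1 / (1 + 48.978 + 1.8621) = 1/51.840 = 0.01929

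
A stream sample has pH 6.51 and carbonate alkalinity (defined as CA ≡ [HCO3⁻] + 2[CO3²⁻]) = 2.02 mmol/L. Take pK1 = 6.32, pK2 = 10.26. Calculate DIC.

DIC = 3.32 mmol/L

CA = [HCO3⁻] + 2[CO3²⁻] = (α₁ + 2α₂)·DIC
At pH 6.51: [H⁺]/K1 = 10^-0.19 = 0.64565, K2/[H⁺] = 10^-3.75 = 0.00017783
α₁ = 1/(1 + 0.64565 + 0.00017783) = 1/1.6458 = 0.6076; α₂ = α₁·K2/[H⁺] = 0.0001080
α₁ + 2α₂ = 0.6078
DIC = CA / (α₁ + 2α₂) = 2.02 / 0.6078 = 3.32 mmol/L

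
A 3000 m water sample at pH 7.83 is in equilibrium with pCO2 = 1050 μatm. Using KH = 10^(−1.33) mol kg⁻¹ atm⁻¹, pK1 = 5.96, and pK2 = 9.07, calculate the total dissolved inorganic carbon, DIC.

DIC = 3.90 mmol/kg

[CO2*] = KH · pCO2 = 10^(−1.33) × 1050×10^-6 = 4.911×10^-5 mol/kg
α₀ = 1/(1 + K1/[H⁺] + K1K2/[H⁺]²) = 1/(1 + 10^+1.87 + 10^+0.63) = 0.01259
DIC = [CO2*]/α₀ = 4.911×10^-5 / 0.01259 = 3.90 mmol/kg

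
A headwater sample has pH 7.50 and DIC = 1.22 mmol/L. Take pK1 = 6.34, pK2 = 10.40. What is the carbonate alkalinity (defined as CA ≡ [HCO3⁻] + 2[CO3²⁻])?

CA = 1.14 mmol/L

CA = [HCO3⁻] + 2[CO3²⁻] = (α₁ + 2α₂)·DIC
At pH 7.50: [H⁺]/K1 = 10^-1.16 = 0.069183, K2/[H⁺] = 10^-2.90 = 0.0012589
α₁ = 1/(1 + 0.069183 + 0.0012589) = 1/1.0704 = 0.9342; α₂ = α₁·K2/[H⁺] = 0.001176
α₁ + 2α₂ = 0.9365
CA = 0.9365 × 1.22 = 1.14 mmol/L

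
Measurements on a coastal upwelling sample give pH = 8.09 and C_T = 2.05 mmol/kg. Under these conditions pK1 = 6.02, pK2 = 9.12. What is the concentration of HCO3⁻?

[HCO3⁻] = 1.86 mmol/kg

α₁ = 1 / (1 + [H⁺]/K1 + K2/[H⁺]) = 1 / (1 + 10^-2.07 + 10^-1.03)
   = 1 / (1 + 0.0085114 + 0.093325) = 1/1.1018 = 0.9076
[HCO3⁻] = α₁ × DIC = 0.9076 × 2.05 = 1.86 mmol/kg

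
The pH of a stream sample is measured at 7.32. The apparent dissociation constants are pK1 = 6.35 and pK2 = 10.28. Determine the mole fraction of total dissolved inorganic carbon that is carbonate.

α₂ = 1 / (1 + [H⁺]/K2 + [H⁺]²/(K1K2)) = 1 / (1 + 10^+2.96 + 10^+1.99)
   = 1 / (1 + 912.01 + 97.724) = 1/1010.7 = 0.0009894

α₂ = 0.000989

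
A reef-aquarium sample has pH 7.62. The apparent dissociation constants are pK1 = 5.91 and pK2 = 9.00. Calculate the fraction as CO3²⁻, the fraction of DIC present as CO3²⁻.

α₂ = 1 / (1 + [H⁺]/K2 + [H⁺]²/(K1K2)) = 1 / (1 + 10^+1.38 + 10^-0.33)
   = 1 / (1 + 23.988 + 0.46774) = 1/25.456 = 0.03928

α₂ = 0.0393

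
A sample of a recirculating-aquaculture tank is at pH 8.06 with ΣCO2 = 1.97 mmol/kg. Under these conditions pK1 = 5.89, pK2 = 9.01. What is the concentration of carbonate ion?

[CO3²⁻] = 0.198 mmol/kg

α₂ = 1 / (1 + [H⁺]/K2 + [H⁺]²/(K1K2)) = 1 / (1 + 10^+0.95 + 10^-1.22)
   = 1 / (1 + 8.9125 + 0.060256) = 1/9.9728 = 0.1003
[CO3²⁻] = α₂ × DIC = 0.1003 × 1.97 = 0.198 mmol/kg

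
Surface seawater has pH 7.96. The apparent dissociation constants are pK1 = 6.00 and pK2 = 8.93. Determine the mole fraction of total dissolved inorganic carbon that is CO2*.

α₀ = 0.00981

α₀ = 1 / (1 + K1/[H⁺] + K1K2/[H⁺]²) = 1 / (1 + 10^+1.96 + 10^+0.99)
   = 1 / (1 + 91.201 + 9.7724) = 1/101.97 = 0.009806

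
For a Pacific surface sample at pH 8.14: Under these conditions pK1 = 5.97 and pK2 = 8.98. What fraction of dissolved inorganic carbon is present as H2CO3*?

α₀ = 1 / (1 + K1/[H⁺] + K1K2/[H⁺]²) = 1 / (1 + 10^+2.17 + 10^+1.33)
   = 1 / (1 + 147.91 + 21.380) = 1/170.29 = 0.005872

α₀ = 0.00587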